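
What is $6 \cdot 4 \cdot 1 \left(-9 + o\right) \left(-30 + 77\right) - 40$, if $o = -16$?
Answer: $-28240$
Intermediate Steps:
$6 \cdot 4 \cdot 1 \left(-9 + o\right) \left(-30 + 77\right) - 40 = 6 \cdot 4 \cdot 1 \left(-9 - 16\right) \left(-30 + 77\right) - 40 = 24 \cdot 1 \left(\left(-25\right) 47\right) - 40 = 24 \left(-1175\right) - 40 = -28200 - 40 = -28240$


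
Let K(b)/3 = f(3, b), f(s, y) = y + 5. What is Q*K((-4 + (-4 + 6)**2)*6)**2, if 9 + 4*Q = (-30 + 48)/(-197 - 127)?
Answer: -4075/8 ≈ -509.38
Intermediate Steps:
f(s, y) = 5 + y
K(b) = 15 + 3*b (K(b) = 3*(5 + b) = 15 + 3*b)
Q = -163/72 (Q = -9/4 + ((-30 + 48)/(-197 - 127))/4 = -9/4 + (18/(-324))/4 = -9/4 + (18*(-1/324))/4 = -9/4 + (1/4)*(-1/18) = -9/4 - 1/72 = -163/72 ≈ -2.2639)
Q*K((-4 + (-4 + 6)**2)*6)**2 = -163*(15 + 3*((-4 + (-4 + 6)**2)*6))**2/72 = -163*(15 + 3*((-4 + 2**2)*6))**2/72 = -163*(15 + 3*((-4 + 4)*6))**2/72 = -163*(15 + 3*(0*6))**2/72 = -163*(15 + 3*0)**2/72 = -163*(15 + 0)**2/72 = -163/72*15**2 = -163/72*225 = -4075/8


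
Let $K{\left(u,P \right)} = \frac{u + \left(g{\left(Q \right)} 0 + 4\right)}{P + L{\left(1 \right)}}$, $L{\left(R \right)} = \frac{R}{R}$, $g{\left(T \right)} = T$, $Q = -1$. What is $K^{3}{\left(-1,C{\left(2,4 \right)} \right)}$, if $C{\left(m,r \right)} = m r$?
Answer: $\frac{1}{27} \approx 0.037037$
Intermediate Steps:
$L{\left(R \right)} = 1$
$K{\left(u,P \right)} = \frac{4 + u}{1 + P}$ ($K{\left(u,P \right)} = \frac{u + \left(\left(-1\right) 0 + 4\right)}{P + 1} = \frac{u + \left(0 + 4\right)}{1 + P} = \frac{u + 4}{1 + P} = \frac{4 + u}{1 + P}$)
$K^{3}{\left(-1,C{\left(2,4 \right)} \right)} = \left(\frac{4 - 1}{1 + 2 \cdot 4}\right)^{3} = \left(\frac{1}{1 + 8} \cdot 3\right)^{3} = \left(\frac{1}{9} \cdot 3\right)^{3} = \left(\frac{1}{3}\right)^{3} = \frac{1}{27}$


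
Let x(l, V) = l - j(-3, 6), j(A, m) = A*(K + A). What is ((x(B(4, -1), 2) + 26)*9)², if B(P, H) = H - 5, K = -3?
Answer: 324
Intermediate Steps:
B(P, H) = -5 + H
j(A, m) = A*(-3 + A)
x(l, V) = -18 + l (x(l, V) = l - (-3)*(-3 - 3) = l - (-3)*(-6) = l - 1*18 = l - 18 = -18 + l)
((x(B(4, -1), 2) + 26)*9)² = (((-18 + (-5 - 1)) + 26)*9)² = (((-18 - 6) + 26)*9)² = ((-24 + 26)*9)² = (2*9)² = 18² = 324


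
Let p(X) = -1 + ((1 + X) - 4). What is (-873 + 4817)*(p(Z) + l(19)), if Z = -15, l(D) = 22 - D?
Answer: -63104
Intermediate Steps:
p(X) = -4 + X (p(X) = -1 + (-3 + X) = -4 + X)
(-873 + 4817)*(p(Z) + l(19)) = (-873 + 4817)*((-4 - 15) + (22 - 1*19)) = 3944*(-19 + (22 - 19)) = 3944*(-19 + 3) = 3944*(-16) = -63104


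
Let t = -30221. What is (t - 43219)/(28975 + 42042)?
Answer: -73440/71017 ≈ -1.0341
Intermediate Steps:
(t - 43219)/(28975 + 42042) = (-30221 - 43219)/(28975 + 42042) = -73440/71017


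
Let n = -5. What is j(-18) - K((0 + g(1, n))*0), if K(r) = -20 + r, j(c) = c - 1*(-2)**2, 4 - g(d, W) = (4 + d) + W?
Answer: -2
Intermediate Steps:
g(d, W) = -W - d (g(d, W) = 4 - ((4 + d) + W) = 4 - (4 + W + d) = 4 + (-4 - W - d) = -W - d)
j(c) = -4 + c (j(c) = c - 1*4 = c - 4 = -4 + c)
j(-18) - K((0 + g(1, n))*0) = (-4 - 18) - (-20 + (0 + (-1*(-5) - 1*1))*0) = -22 - (-20 + (0 + (5 - 1))*0) = -22 - (-20 + (0 + 4)*0) = -22 - (-20 + 4*0) = -22 - (-20 + 0) = -22 - 1*(-20) = -22 + 20 = -2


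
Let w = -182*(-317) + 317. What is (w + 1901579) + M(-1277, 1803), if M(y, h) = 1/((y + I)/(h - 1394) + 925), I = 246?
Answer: 739341549869/377294 ≈ 1.9596e+6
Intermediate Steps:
w = 58011 (w = 57694 + 317 = 58011)
M(y, h) = 1/(925 + (246 + y)/(-1394 + h)) (M(y, h) = 1/((y + 246)/(h - 1394) + 925) = 1/((246 + y)/(-1394 + h) + 925) = 1/(925 + (246 + y)/(-1394 + h)))
(w + 1901579) + M(-1277, 1803) = (58011 + 1901579) + (-1394 + 1803)/(-1289204 - 1277 + 925*1803) = 1959590 + 409/(-1289204 - 1277 + 1667775) = 1959590 + 409/377294 = 739341549869/377294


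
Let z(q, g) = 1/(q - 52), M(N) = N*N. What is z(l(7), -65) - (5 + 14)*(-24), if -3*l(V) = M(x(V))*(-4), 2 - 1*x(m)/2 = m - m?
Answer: 41949/92 ≈ 455.97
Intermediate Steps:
x(m) = 4 (x(m) = 4 - 2*(m - m) = 4 - 2*0 = 4 + 0 = 4)
M(N) = N²
l(V) = 64/3 (l(V) = -4²*(-4)/3 = -16*(-4)/3 = -⅓*(-64) = 64/3)
z(q, g) = 1/(-52 + q)
z(l(7), -65) - (5 + 14)*(-24) = 1/(-52 + 64/3) - (5 + 14)*(-24) = 1/(-92/3) - 19*(-24) = -3/92 - 1*(-456) = -3/92 + 456 = 41949/92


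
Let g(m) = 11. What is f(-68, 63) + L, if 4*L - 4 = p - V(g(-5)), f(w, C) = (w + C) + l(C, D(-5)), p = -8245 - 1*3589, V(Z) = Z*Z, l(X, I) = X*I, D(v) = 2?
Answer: -11467/4 ≈ -2866.8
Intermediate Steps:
l(X, I) = I*X
V(Z) = Z²
p = -11834 (p = -8245 - 3589 = -11834)
f(w, C) = w + 3*C (f(w, C) = (w + C) + 2*C = (C + w) + 2*C = w + 3*C)
L = -11951/4 (L = 1 + (-11834 - 1*11²)/4 = 1 + (-11834 - 1*121)/4 = 1 + (-11834 - 121)/4 = 1 + (¼)*(-11955) = 1 - 11955/4 = -11951/4 ≈ -2987.8)
f(-68, 63) + L = (-68 + 3*63) - 11951/4 = (-68 + 189) - 11951/4 = 121 - 11951/4 = -11467/4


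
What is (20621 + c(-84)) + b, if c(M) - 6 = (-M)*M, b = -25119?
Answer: -11548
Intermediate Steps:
c(M) = 6 - M**2 (c(M) = 6 + (-M)*M = 6 - M**2)
(20621 + c(-84)) + b = (20621 + (6 - 1*(-84)**2)) - 25119 = (20621 + (6 - 1*7056)) - 25119 = (20621 + (6 - 7056)) - 25119 = (20621 - 7050) - 25119 = 13571 - 25119 = -11548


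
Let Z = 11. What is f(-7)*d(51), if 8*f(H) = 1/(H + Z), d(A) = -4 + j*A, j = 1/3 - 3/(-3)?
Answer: 2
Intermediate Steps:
j = 4/3 (j = 1*(⅓) - 3*(-⅓) = ⅓ + 1 = 4/3 ≈ 1.3333)
d(A) = -4 + 4*A/3
f(H) = 1/(8*(11 + H)) (f(H) = 1/(8*(H + 11)) = 1/(8*(11 + H)))
f(-7)*d(51) = (1/(8*(11 - 7)))*(-4 + (4/3)*51) = ((⅛)/4)*(-4 + 68) = ((⅛)*(¼))*64 = (1/32)*64 = 2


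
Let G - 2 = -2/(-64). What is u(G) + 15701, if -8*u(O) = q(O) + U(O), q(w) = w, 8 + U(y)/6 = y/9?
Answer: 12062651/768 ≈ 15707.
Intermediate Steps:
U(y) = -48 + 2*y/3 (U(y) = -48 + 6*(y/9) = -48 + 2*y/3)
G = 65/32 (G = 2 - 2/(-64) = 2 - 2*(-1/64) = 2 + 1/32 = 65/32 ≈ 2.0313)
u(O) = 6 - 5*O/24 (u(O) = -(O + (-48 + 2*O/3))/8 = -(-48 + 5*O/3)/8 = 6 - 5*O/24)
u(G) + 15701 = (6 - 5/24*65/32) + 15701 = (6 - 325/768) + 15701 = 4283/768 + 15701 = 12062651/768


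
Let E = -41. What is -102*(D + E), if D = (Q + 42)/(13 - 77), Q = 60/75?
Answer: 340017/80 ≈ 4250.2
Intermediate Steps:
Q = ⅘ (Q = 60*(1/75) = ⅘ ≈ 0.80000)
D = -107/160 (D = (⅘ + 42)/(13 - 77) = (214/5)/(-64) = (214/5)*(-1/64) = -107/160 ≈ -0.66875)
-102*(D + E) = -102*(-107/160 - 41) = -102*(-6667/160) = 340017/80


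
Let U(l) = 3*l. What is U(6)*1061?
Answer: 19098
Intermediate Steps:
U(6)*1061 = (3*6)*1061 = 18*1061 = 19098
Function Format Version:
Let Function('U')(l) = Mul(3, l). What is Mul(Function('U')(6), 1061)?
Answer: 19098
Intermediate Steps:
Mul(Function('U')(6), 1061) = Mul(Mul(3, 6), 1061) = Mul(18, 1061) = 19098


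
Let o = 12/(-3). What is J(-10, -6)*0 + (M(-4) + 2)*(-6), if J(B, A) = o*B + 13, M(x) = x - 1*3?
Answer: 30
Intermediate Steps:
M(x) = -3 + x (M(x) = x - 3 = -3 + x)
o = -4 (o = 12*(-⅓) = -4)
J(B, A) = 13 - 4*B (J(B, A) = -4*B + 13 = 13 - 4*B)
J(-10, -6)*0 + (M(-4) + 2)*(-6) = (13 - 4*(-10))*0 + ((-3 - 4) + 2)*(-6) = (13 + 40)*0 + (-7 + 2)*(-6) = 53*0 - 5*(-6) = 0 + 30 = 30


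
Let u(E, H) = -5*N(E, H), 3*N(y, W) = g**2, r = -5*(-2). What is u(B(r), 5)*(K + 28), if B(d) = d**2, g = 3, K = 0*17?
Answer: -420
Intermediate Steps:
K = 0
r = 10
N(y, W) = 3 (N(y, W) = (1/3)*3**2 = (1/3)*9 = 3)
u(E, H) = -15 (u(E, H) = -5*3 = -15)
u(B(r), 5)*(K + 28) = -15*(0 + 28) = -15*28 = -420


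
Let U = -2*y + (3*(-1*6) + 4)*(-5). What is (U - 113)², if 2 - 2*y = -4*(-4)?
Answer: 841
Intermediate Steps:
y = -7 (y = 1 - (-2)*(-4) = 1 - ½*16 = 1 - 8 = -7)
U = 84 (U = -2*(-7) + (3*(-1*6) + 4)*(-5) = 14 + (3*(-6) + 4)*(-5) = 14 + (-18 + 4)*(-5) = 14 - 14*(-5) = 14 + 70 = 84)
(U - 113)² = (84 - 113)² = (-29)² = 841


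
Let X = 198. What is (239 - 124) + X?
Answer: 313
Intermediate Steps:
(239 - 124) + X = (239 - 124) + 198 = 115 + 198 = 313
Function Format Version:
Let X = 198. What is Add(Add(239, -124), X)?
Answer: 313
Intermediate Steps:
Add(Add(239, -124), X) = Add(Add(239, -124), 198) = Add(115, 198) = 313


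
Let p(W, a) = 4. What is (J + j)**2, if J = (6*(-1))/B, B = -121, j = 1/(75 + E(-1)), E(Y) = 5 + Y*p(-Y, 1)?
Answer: 332929/84566416 ≈ 0.0039369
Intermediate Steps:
E(Y) = 5 + 4*Y (E(Y) = 5 + Y*4 = 5 + 4*Y)
j = 1/76 (j = 1/(75 + (5 + 4*(-1))) = 1/(75 + (5 - 4)) = 1/(75 + 1) = 1/76 ≈ 0.013158)
J = 6/121 (J = (6*(-1))/(-121) = -6*(-1/121) = 6/121 ≈ 0.049587)
(J + j)**2 = (6/121 + 1/76)**2 = (577/9196)**2 = 332929/84566416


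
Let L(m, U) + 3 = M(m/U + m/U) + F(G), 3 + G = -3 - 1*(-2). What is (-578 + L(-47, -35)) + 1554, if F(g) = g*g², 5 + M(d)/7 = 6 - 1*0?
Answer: 916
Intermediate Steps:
M(d) = 7 (M(d) = -35 + 7*(6 - 1*0) = -35 + 7*(6 + 0) = -35 + 7*6 = -35 + 42 = 7)
G = -4 (G = -3 + (-3 - 1*(-2)) = -3 + (-3 + 2) = -3 - 1 = -4)
F(g) = g³
L(m, U) = -60 (L(m, U) = -3 + (7 + (-4)³) = -3 + (7 - 64) = -3 - 57 = -60)
(-578 + L(-47, -35)) + 1554 = (-578 - 60) + 1554 = -638 + 1554 = 916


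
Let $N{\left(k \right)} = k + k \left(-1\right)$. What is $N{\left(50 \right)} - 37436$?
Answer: $-37436$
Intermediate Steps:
$N{\left(k \right)} = 0$ ($N{\left(k \right)} = k - k = 0$)
$N{\left(50 \right)} - 37436 = 0 - 37436 = -37436$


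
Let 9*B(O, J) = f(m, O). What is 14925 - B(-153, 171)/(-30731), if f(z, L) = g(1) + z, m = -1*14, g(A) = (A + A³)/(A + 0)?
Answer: 1375980521/92193 ≈ 14925.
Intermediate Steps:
g(A) = (A + A³)/A
m = -14
f(z, L) = 2 + z (f(z, L) = (1 + 1²) + z = (1 + 1) + z = 2 + z)
B(O, J) = -4/3 (B(O, J) = (2 - 14)/9 = (⅑)*(-12) = -4/3)
14925 - B(-153, 171)/(-30731) = 14925 - (-4)/(3*(-30731)) = 14925 - (-4)*(-1)/(3*30731) = 14925 - 1*4/92193 = 14925 - 4/92193 = 1375980521/92193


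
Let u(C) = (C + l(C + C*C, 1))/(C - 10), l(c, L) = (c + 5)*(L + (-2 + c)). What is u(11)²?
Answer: 322489764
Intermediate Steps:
l(c, L) = (5 + c)*(-2 + L + c)
u(C) = (-5 + (C + C²)² + 4*C² + 5*C)/(-10 + C) (u(C) = (C + (-10 + (C + C*C)² + 3*(C + C*C) + 5*1 + 1*(C + C*C)))/(C - 10) = (C + (-10 + (C + C²)² + 3*(C + C²) + 5 + 1*(C + C²)))/(-10 + C) = (C + (-10 + (C + C²)² + (3*C + 3*C²) + 5 + (C + C²)))/(-10 + C) = (C + (-5 + (C + C²)² + 4*C + 4*C²))/(-10 + C) = (-5 + (C + C²)² + 4*C² + 5*C)/(-10 + C))
u(11)² = ((-5 + 11 + 11²*(1 + 11)² + 4*11*(1 + 11))/(-10 + 11))² = ((-5 + 11 + 121*12² + 4*11*12)/1)² = (1*(-5 + 11 + 121*144 + 528))² = (1*(-5 + 11 + 17424 + 528))² = (1*17958)² = 17958² = 322489764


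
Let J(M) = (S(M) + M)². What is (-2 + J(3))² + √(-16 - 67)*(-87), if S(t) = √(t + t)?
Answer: 385 + 156*√6 - 87*I*√83 ≈ 767.12 - 792.61*I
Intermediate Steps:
S(t) = √2*√t (S(t) = √(2*t) = √2*√t)
J(M) = (M + √2*√M)² (J(M) = (√2*√M + M)² = (M + √2*√M)²)
(-2 + J(3))² + √(-16 - 67)*(-87) = (-2 + (3 + √2*√3)²)² + √(-16 - 67)*(-87) = (-2 + (3 + √6)²)² + √(-83)*(-87) = (-2 + (3 + √6)²)² + (I*√83)*(-87) = (-2 + (3 + √6)²)² - 87*I*√83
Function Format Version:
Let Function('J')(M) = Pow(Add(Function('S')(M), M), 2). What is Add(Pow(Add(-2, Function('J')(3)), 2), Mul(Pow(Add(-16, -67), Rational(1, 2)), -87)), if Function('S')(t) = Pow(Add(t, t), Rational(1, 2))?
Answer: Add(385, Mul(156, Pow(6, Rational(1, 2))), Mul(-87, I, Pow(83, Rational(1, 2)))) ≈ Add(767.12, Mul(-792.61, I))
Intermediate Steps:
Function('S')(t) = Mul(Pow(2, Rational(1, 2)), Pow(t, Rational(1, 2))) (Function('S')(t) = Pow(Mul(2, t), Rational(1, 2)) = Mul(Pow(2, Rational(1, 2)), Pow(t, Rational(1, 2))))
Function('J')(M) = Pow(Add(M, Mul(Pow(2, Rational(1, 2)), Pow(M, Rational(1, 2)))), 2) (Function('J')(M) = Pow(Add(Mul(Pow(2, Rational(1, 2)), Pow(M, Rational(1, 2))), M), 2) = Pow(Add(M, Mul(Pow(2, Rational(1, 2)), Pow(M, Rational(1, 2)))), 2))
Add(Pow(Add(-2, Function('J')(3)), 2), Mul(Pow(Add(-16, -67), Rational(1, 2)), -87)) = Add(Pow(Add(-2, Pow(Add(3, Mul(Pow(2, Rational(1, 2)), Pow(3, Rational(1, 2)))), 2)), 2), Mul(Pow(Add(-16, -67), Rational(1, 2)), -87)) = Add(Pow(Add(-2, Pow(Add(3, Pow(6, Rational(1, 2))), 2)), 2), Mul(Pow(-83, Rational(1, 2)), -87)) = Add(Pow(Add(-2, Pow(Add(3, Pow(6, Rational(1, 2))), 2)), 2), Mul(Mul(I, Pow(83, Rational(1, 2))), -87)) = Add(Pow(Add(-2, Pow(Add(3, Pow(6, Rational(1, 2))), 2)), 2), Mul(-87, I, Pow(83, Rational(1, 2))))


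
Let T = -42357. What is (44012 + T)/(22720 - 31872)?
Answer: -1655/9152 ≈ -0.18083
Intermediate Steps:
(44012 + T)/(22720 - 31872) = (44012 - 42357)/(22720 - 31872) = 1655/(-9152) = 1655*(-1/9152) = -1655/9152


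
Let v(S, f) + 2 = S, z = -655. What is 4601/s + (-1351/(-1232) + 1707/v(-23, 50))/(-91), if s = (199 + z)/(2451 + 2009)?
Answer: -79002474877/1755600 ≈ -45000.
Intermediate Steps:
v(S, f) = -2 + S
s = -114/1115 (s = (199 - 655)/(2451 + 2009) = -456/4460 = -456*1/4460 = -114/1115 ≈ -0.10224)
4601/s + (-1351/(-1232) + 1707/v(-23, 50))/(-91) = 4601/(-114/1115) + (-1351/(-1232) + 1707/(-2 - 23))/(-91) = 4601*(-1115/114) + (-1351*(-1/1232) + 1707/(-25))*(-1/91) = -5130115/114 + (193/176 + 1707*(-1/25))*(-1/91) = -5130115/114 + (193/176 - 1707/25)*(-1/91) = -5130115/114 - 295607/4400*(-1/91) = -5130115/114 + 22739/30800 = -79002474877/1755600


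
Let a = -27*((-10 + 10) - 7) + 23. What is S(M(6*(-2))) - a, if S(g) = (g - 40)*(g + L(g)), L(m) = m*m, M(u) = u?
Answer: -7076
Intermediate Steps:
L(m) = m²
a = 212 (a = -27*(0 - 7) + 23 = -27*(-7) + 23 = 189 + 23 = 212)
S(g) = (-40 + g)*(g + g²) (S(g) = (g - 40)*(g + g²) = (-40 + g)*(g + g²))
S(M(6*(-2))) - a = (6*(-2))*(-40 + (6*(-2))² - 234*(-2)) - 1*212 = -12*(-40 + (-12)² - 39*(-12)) - 212 = -12*(-40 + 144 + 468) - 212 = -12*572 - 212 = -6864 - 212 = -7076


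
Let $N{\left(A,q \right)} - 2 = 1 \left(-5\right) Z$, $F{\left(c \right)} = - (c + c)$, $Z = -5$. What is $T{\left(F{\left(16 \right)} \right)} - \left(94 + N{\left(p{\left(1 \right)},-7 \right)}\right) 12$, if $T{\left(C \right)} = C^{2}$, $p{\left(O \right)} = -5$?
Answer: $-428$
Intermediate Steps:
$F{\left(c \right)} = - 2 c$
$N{\left(A,q \right)} = 27$ ($N{\left(A,q \right)} = 2 + 1 \left(-5\right) \left(-5\right) = 2 - -25 = 2 + 25 = 27$)
$T{\left(F{\left(16 \right)} \right)} - \left(94 + N{\left(p{\left(1 \right)},-7 \right)}\right) 12 = \left(\left(-2\right) 16\right)^{2} - \left(94 + 27\right) 12 = \left(-32\right)^{2} - 121 \cdot 12 = 1024 - 1452 = -428$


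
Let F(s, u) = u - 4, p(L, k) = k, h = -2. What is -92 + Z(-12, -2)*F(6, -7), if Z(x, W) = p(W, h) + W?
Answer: -48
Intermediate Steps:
Z(x, W) = -2 + W
F(s, u) = -4 + u
-92 + Z(-12, -2)*F(6, -7) = -92 + (-2 - 2)*(-4 - 7) = -92 - 4*(-11) = -92 + 44 = -48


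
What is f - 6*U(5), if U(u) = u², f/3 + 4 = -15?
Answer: -207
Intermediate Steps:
f = -57 (f = -12 + 3*(-15) = -12 - 45 = -57)
f - 6*U(5) = -57 - 6*5² = -57 - 6*25 = -57 - 150 = -207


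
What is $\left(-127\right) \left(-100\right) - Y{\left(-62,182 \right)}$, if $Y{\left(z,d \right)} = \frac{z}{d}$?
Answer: $\frac{1155731}{91} \approx 12700.0$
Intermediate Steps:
$\left(-127\right) \left(-100\right) - Y{\left(-62,182 \right)} = \left(-127\right) \left(-100\right) - - \frac{62}{182} = 12700 - \left(-62\right) \frac{1}{182} = 12700 - - \frac{31}{91} = 12700 + \frac{31}{91} = \frac{1155731}{91}$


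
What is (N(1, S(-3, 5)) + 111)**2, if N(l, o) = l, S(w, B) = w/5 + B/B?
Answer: 12544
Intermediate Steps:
S(w, B) = 1 + w/5 (S(w, B) = w*(1/5) + 1 = w/5 + 1 = 1 + w/5)
(N(1, S(-3, 5)) + 111)**2 = (1 + 111)**2 = 112**2 = 12544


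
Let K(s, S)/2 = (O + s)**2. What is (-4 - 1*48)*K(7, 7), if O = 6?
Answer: -17576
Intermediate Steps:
K(s, S) = 2*(6 + s)**2
(-4 - 1*48)*K(7, 7) = (-4 - 1*48)*(2*(6 + 7)**2) = (-4 - 48)*(2*13**2) = -104*169 = -52*338 = -17576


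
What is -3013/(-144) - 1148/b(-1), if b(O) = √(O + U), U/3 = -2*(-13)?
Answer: 3013/144 - 164*√77/11 ≈ -109.90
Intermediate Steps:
U = 78 (U = 3*(-2*(-13)) = 3*26 = 78)
b(O) = √(78 + O) (b(O) = √(O + 78) = √(78 + O))
-3013/(-144) - 1148/b(-1) = -3013/(-144) - 1148/√(78 - 1) = -3013*(-1/144) - 1148*√77/77 = 3013/144 - 164*√77/11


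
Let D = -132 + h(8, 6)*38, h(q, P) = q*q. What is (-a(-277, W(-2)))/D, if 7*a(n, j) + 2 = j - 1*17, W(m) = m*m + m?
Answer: 17/16100 ≈ 0.0010559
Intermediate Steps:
W(m) = m + m² (W(m) = m² + m = m + m²)
a(n, j) = -19/7 + j/7 (a(n, j) = -2/7 + (j - 1*17)/7 = -2/7 + (j - 17)/7 = -2/7 + (-17 + j)/7 = -2/7 + (-17/7 + j/7) = -19/7 + j/7)
h(q, P) = q²
D = 2300 (D = -132 + 8²*38 = -132 + 64*38 = -132 + 2432 = 2300)
(-a(-277, W(-2)))/D = -(-19/7 + (-2*(1 - 2))/7)/2300 = -(-19/7 + (-2*(-1))/7)*(1/2300) = -(-19/7 + (⅐)*2)*(1/2300) = -(-19/7 + 2/7)*(1/2300) = -1*(-17/7)*(1/2300) = (17/7)*(1/2300) = 17/16100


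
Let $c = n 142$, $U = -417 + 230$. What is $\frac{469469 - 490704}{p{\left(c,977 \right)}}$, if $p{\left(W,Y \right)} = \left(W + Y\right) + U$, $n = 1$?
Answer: $- \frac{21235}{932} \approx -22.784$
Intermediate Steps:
$U = -187$
$c = 142$ ($c = 1 \cdot 142 = 142$)
$p{\left(W,Y \right)} = -187 + W + Y$ ($p{\left(W,Y \right)} = \left(W + Y\right) - 187 = -187 + W + Y$)
$\frac{469469 - 490704}{p{\left(c,977 \right)}} = \frac{469469 - 490704}{-187 + 142 + 977} = - \frac{21235}{932}$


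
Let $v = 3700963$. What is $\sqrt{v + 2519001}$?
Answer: $2 \sqrt{1554991} \approx 2494.0$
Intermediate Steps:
$\sqrt{v + 2519001} = \sqrt{3700963 + 2519001} = \sqrt{6219964} = 2 \sqrt{1554991}$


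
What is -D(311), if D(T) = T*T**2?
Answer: -30080231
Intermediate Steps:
D(T) = T**3
-D(311) = -1*311**3 = -1*30080231 = -30080231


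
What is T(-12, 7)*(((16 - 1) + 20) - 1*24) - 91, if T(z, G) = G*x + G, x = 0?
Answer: -14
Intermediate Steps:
T(z, G) = G (T(z, G) = G*0 + G = 0 + G = G)
T(-12, 7)*(((16 - 1) + 20) - 1*24) - 91 = 7*(((16 - 1) + 20) - 1*24) - 91 = 7*((15 + 20) - 24) - 91 = 7*(35 - 24) - 91 = 7*11 - 91 = 77 - 91 = -14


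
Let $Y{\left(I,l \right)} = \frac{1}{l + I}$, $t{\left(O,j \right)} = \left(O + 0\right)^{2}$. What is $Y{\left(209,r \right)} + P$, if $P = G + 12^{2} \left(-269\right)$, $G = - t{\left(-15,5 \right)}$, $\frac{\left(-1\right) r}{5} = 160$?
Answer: $- \frac{23025952}{591} \approx -38961.0$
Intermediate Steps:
$r = -800$ ($r = \left(-5\right) 160 = -800$)
$t{\left(O,j \right)} = O^{2}$
$Y{\left(I,l \right)} = \frac{1}{I + l}$
$G = -225$ ($G = - \left(-15\right)^{2} = \left(-1\right) 225 = -225$)
$P = -38961$ ($P = -225 + 12^{2} \left(-269\right) = -225 + 144 \left(-269\right) = -225 - 38736 = -38961$)
$Y{\left(209,r \right)} + P = \frac{1}{209 - 800} - 38961 = \frac{1}{-591} - 38961 = - \frac{1}{591} - 38961 = - \frac{23025952}{591}$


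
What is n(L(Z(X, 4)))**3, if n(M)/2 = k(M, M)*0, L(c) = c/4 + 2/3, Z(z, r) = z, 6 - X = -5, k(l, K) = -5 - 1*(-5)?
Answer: 0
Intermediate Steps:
k(l, K) = 0 (k(l, K) = -5 + 5 = 0)
X = 11 (X = 6 - 1*(-5) = 6 + 5 = 11)
L(c) = 2/3 + c/4 (L(c) = c*(1/4) + 2*(1/3) = c/4 + 2/3 = 2/3 + c/4)
n(M) = 0 (n(M) = 2*(0*0) = 2*0 = 0)
n(L(Z(X, 4)))**3 = 0**3 = 0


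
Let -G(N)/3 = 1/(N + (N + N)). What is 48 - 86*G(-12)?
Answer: 245/6 ≈ 40.833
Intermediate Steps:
G(N) = -1/N (G(N) = -3/(N + (N + N)) = -3/(N + 2*N) = -3*1/(3*N) = -1/N)
48 - 86*G(-12) = 48 - (-86)/(-12) = 48 - (-86)*(-1)/12 = 48 - 86*1/12 = 48 - 43/6 = 245/6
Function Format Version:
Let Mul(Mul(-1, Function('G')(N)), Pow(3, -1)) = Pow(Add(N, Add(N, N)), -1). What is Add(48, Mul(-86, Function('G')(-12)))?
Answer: Rational(245, 6) ≈ 40.833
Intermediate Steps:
Function('G')(N) = Mul(-1, Pow(N, -1)) (Function('G')(N) = Mul(-3, Pow(Add(N, Add(N, N)), -1)) = Mul(-3, Pow(Add(N, Mul(2, N)), -1)) = Mul(-3, Pow(Mul(3, N), -1)) = Mul(-3, Mul(Rational(1, 3), Pow(N, -1))) = Mul(-1, Pow(N, -1)))
Add(48, Mul(-86, Function('G')(-12))) = Add(48, Mul(-86, Mul(-1, Pow(-12, -1)))) = Add(48, Mul(-86, Mul(-1, Rational(-1, 12)))) = Add(48, Mul(-86, Rational(1, 12))) = Add(48, Rational(-43, 6)) = Rational(245, 6)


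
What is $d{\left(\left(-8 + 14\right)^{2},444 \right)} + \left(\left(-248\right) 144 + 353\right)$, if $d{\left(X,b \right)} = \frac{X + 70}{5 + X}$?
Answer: $- \frac{1449613}{41} \approx -35356.0$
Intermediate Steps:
$d{\left(X,b \right)} = \frac{70 + X}{5 + X}$
$d{\left(\left(-8 + 14\right)^{2},444 \right)} + \left(\left(-248\right) 144 + 353\right) = \frac{70 + \left(-8 + 14\right)^{2}}{5 + \left(-8 + 14\right)^{2}} + \left(\left(-248\right) 144 + 353\right) = \frac{70 + 6^{2}}{5 + 6^{2}} + \left(-35712 + 353\right) = \frac{70 + 36}{5 + 36} - 35359 = \frac{1}{41} \cdot 106 - 35359 = \frac{106}{41} - 35359 = - \frac{1449613}{41}$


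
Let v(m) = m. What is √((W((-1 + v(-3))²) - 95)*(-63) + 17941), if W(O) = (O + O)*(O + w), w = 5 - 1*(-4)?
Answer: I*√26474 ≈ 162.71*I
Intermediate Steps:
w = 9 (w = 5 + 4 = 9)
W(O) = 2*O*(9 + O) (W(O) = (O + O)*(O + 9) = (2*O)*(9 + O) = 2*O*(9 + O))
√((W((-1 + v(-3))²) - 95)*(-63) + 17941) = √((2*(-1 - 3)²*(9 + (-1 - 3)²) - 95)*(-63) + 17941) = √((2*(-4)²*(9 + (-4)²) - 95)*(-63) + 17941) = √((2*16*(9 + 16) - 95)*(-63) + 17941) = √((2*16*25 - 95)*(-63) + 17941) = √((800 - 95)*(-63) + 17941) = √(705*(-63) + 17941) = √(-44415 + 17941) = √(-26474) = I*√26474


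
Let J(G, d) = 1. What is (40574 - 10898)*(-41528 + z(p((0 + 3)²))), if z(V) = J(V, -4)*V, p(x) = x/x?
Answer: -1232355252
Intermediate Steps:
p(x) = 1
z(V) = V (z(V) = 1*V = V)
(40574 - 10898)*(-41528 + z(p((0 + 3)²))) = (40574 - 10898)*(-41528 + 1) = 29676*(-41527) = -1232355252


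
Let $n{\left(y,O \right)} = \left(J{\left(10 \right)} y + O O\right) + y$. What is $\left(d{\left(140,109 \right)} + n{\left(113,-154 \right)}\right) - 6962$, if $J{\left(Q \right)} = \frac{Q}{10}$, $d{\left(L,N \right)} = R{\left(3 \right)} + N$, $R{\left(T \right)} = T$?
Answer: $17092$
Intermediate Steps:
$d{\left(L,N \right)} = 3 + N$
$J{\left(Q \right)} = \frac{Q}{10}$ ($J{\left(Q \right)} = Q \frac{1}{10} = \frac{Q}{10}$)
$n{\left(y,O \right)} = O^{2} + 2 y$ ($n{\left(y,O \right)} = \left(\frac{1}{10} \cdot 10 y + O O\right) + y = \left(1 y + O^{2}\right) + y = \left(y + O^{2}\right) + y = O^{2} + 2 y$)
$\left(d{\left(140,109 \right)} + n{\left(113,-154 \right)}\right) - 6962 = \left(\left(3 + 109\right) + \left(\left(-154\right)^{2} + 2 \cdot 113\right)\right) - 6962 = \left(112 + \left(23716 + 226\right)\right) - 6962 = \left(112 + 23942\right) - 6962 = 24054 - 6962 = 17092$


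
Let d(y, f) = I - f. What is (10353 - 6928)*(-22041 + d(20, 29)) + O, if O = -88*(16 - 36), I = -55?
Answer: -75776365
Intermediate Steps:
d(y, f) = -55 - f
O = 1760 (O = -88*(-20) = 1760)
(10353 - 6928)*(-22041 + d(20, 29)) + O = (10353 - 6928)*(-22041 + (-55 - 1*29)) + 1760 = 3425*(-22041 + (-55 - 29)) + 1760 = 3425*(-22041 - 84) + 1760 = 3425*(-22125) + 1760 = -75778125 + 1760 = -75776365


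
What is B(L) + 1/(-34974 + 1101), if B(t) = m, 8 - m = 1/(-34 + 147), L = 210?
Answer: 30587206/3827649 ≈ 7.9911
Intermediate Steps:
m = 903/113 (m = 8 - 1/(-34 + 147) = 8 - 1/113 = 903/113 ≈ 7.9911)
B(t) = 903/113
B(L) + 1/(-34974 + 1101) = 903/113 + 1/(-34974 + 1101) = 903/113 + 1/(-33873) = 903/113 - 1/33873 = 30587206/3827649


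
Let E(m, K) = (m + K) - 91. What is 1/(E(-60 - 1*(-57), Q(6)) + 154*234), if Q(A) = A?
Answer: 1/35948 ≈ 2.7818e-5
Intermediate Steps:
E(m, K) = -91 + K + m (E(m, K) = (K + m) - 91 = -91 + K + m)
1/(E(-60 - 1*(-57), Q(6)) + 154*234) = 1/((-91 + 6 + (-60 - 1*(-57))) + 154*234) = 1/((-91 + 6 + (-60 + 57)) + 36036) = 1/((-91 + 6 - 3) + 36036) = 1/(-88 + 36036) = 1/35948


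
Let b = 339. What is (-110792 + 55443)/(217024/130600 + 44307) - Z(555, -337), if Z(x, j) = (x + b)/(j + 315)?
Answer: 44770456138/1136675419 ≈ 39.387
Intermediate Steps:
Z(x, j) = (339 + x)/(315 + j) (Z(x, j) = (x + 339)/(j + 315) = (339 + x)/(315 + j))
(-110792 + 55443)/(217024/130600 + 44307) - Z(555, -337) = (-110792 + 55443)/(217024/130600 + 44307) - (339 + 555)/(315 - 337) = -55349/(217024*(1/130600) + 44307) - 894/(-22) = -55349/(27128/16325 + 44307) - (-1)*894/22 = -55349/723338903/16325 - 1*(-447/11) = -55349*16325/723338903 + 447/11 = -129081775/103334129 + 447/11 = 44770456138/1136675419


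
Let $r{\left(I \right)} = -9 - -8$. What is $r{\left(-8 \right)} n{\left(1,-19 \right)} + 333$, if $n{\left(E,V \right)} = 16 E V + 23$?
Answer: $614$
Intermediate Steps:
$r{\left(I \right)} = -1$ ($r{\left(I \right)} = -9 + 8 = -1$)
$n{\left(E,V \right)} = 23 + 16 E V$ ($n{\left(E,V \right)} = 16 E V + 23 = 23 + 16 E V$)
$r{\left(-8 \right)} n{\left(1,-19 \right)} + 333 = - (23 + 16 \cdot 1 \left(-19\right)) + 333 = - (23 - 304) + 333 = \left(-1\right) \left(-281\right) + 333 = 281 + 333 = 614$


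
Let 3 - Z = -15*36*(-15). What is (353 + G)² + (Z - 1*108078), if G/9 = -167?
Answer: 1206325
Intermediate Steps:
G = -1503 (G = 9*(-167) = -1503)
Z = -8097 (Z = 3 - (-15*36)*(-15) = 3 - (-540)*(-15) = 3 - 1*8100 = 3 - 8100 = -8097)
(353 + G)² + (Z - 1*108078) = (353 - 1503)² + (-8097 - 1*108078) = (-1150)² + (-8097 - 108078) = 1322500 - 116175 = 1206325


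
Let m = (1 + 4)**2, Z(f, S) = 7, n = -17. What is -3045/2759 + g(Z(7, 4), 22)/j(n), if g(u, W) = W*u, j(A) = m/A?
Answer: -7299187/68975 ≈ -105.82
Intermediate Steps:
m = 25 (m = 5**2 = 25)
j(A) = 25/A
-3045/2759 + g(Z(7, 4), 22)/j(n) = -3045/2759 + (22*7)/((25/(-17))) = -3045*1/2759 + 154/((25*(-1/17))) = -3045/2759 + 154/(-25/17) = -3045/2759 + 154*(-17/25) = -3045/2759 - 2618/25 = -7299187/68975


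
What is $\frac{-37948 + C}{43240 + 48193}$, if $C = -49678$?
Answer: $- \frac{87626}{91433} \approx -0.95836$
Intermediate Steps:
$\frac{-37948 + C}{43240 + 48193} = \frac{-37948 - 49678}{43240 + 48193} = - \frac{87626}{91433}$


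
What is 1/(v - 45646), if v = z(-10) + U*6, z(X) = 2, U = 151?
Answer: -1/44738 ≈ -2.2352e-5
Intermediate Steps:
v = 908 (v = 2 + 151*6 = 2 + 906 = 908)
1/(v - 45646) = 1/(908 - 45646) = 1/(-44738) = -1/44738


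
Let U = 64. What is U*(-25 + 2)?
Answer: -1472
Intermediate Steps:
U*(-25 + 2) = 64*(-25 + 2) = 64*(-23) = -1472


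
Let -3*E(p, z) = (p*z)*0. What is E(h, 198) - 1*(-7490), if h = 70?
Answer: 7490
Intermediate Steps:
E(p, z) = 0 (E(p, z) = -p*z*0/3 = -⅓*0 = 0)
E(h, 198) - 1*(-7490) = 0 - 1*(-7490) = 0 + 7490 = 7490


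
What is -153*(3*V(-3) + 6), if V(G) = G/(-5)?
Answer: -5967/5 ≈ -1193.4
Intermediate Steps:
V(G) = -G/5 (V(G) = G*(-1/5) = -G/5)
-153*(3*V(-3) + 6) = -153*(3*(-1/5*(-3)) + 6) = -153*(3*(3/5) + 6) = -153*(9/5 + 6) = -153*39/5 = -5967/5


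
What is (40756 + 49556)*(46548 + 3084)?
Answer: 4482365184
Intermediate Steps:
(40756 + 49556)*(46548 + 3084) = 90312*49632 = 4482365184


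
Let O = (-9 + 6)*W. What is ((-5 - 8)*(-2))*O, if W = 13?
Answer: -1014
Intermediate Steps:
O = -39 (O = (-9 + 6)*13 = -3*13 = -39)
((-5 - 8)*(-2))*O = ((-5 - 8)*(-2))*(-39) = -13*(-2)*(-39) = 26*(-39) = -1014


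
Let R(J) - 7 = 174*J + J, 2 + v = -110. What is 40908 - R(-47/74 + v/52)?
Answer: 39816287/962 ≈ 41389.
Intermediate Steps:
v = -112 (v = -2 - 110 = -112)
R(J) = 7 + 175*J (R(J) = 7 + (174*J + J) = 7 + 175*J)
40908 - R(-47/74 + v/52) = 40908 - (7 + 175*(-47/74 - 112/52)) = 40908 - (7 + 175*(-47*1/74 - 112*1/52)) = 40908 - (7 + 175*(-47/74 - 28/13)) = 40908 - (7 + 175*(-2683/962)) = 40908 - (7 - 469525/962) = 40908 - 1*(-462791/962) = 40908 + 462791/962 = 39816287/962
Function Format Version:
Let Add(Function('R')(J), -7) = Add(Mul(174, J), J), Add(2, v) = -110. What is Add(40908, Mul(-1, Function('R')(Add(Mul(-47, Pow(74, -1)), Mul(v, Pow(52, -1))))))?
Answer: Rational(39816287, 962) ≈ 41389.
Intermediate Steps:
v = -112 (v = Add(-2, -110) = -112)
Function('R')(J) = Add(7, Mul(175, J)) (Function('R')(J) = Add(7, Add(Mul(174, J), J)) = Add(7, Mul(175, J)))
Add(40908, Mul(-1, Function('R')(Add(Mul(-47, Pow(74, -1)), Mul(v, Pow(52, -1)))))) = Add(40908, Mul(-1, Add(7, Mul(175, Add(Mul(-47, Pow(74, -1)), Mul(-112, Pow(52, -1))))))) = Add(40908, Mul(-1, Add(7, Mul(175, Add(Mul(-47, Rational(1, 74)), Mul(-112, Rational(1, 52))))))) = Add(40908, Mul(-1, Add(7, Mul(175, Add(Rational(-47, 74), Rational(-28, 13)))))) = Add(40908, Mul(-1, Add(7, Mul(175, Rational(-2683, 962))))) = Add(40908, Mul(-1, Add(7, Rational(-469525, 962)))) = Add(40908, Mul(-1, Rational(-462791, 962))) = Add(40908, Rational(462791, 962)) = Rational(39816287, 962)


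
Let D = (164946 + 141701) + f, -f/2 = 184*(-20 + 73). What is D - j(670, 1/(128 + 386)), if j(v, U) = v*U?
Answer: 73795416/257 ≈ 2.8714e+5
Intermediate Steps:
f = -19504 (f = -368*(-20 + 73) = -368*53 = -2*9752 = -19504)
j(v, U) = U*v
D = 287143 (D = (164946 + 141701) - 19504 = 306647 - 19504 = 287143)
D - j(670, 1/(128 + 386)) = 287143 - 670/(128 + 386) = 287143 - 670/514 = 287143 - 1*335/257 = 287143 - 335/257 = 73795416/257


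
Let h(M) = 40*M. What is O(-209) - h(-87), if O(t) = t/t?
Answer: 3481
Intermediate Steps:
O(t) = 1
O(-209) - h(-87) = 1 - 40*(-87) = 1 - 1*(-3480) = 1 + 3480 = 3481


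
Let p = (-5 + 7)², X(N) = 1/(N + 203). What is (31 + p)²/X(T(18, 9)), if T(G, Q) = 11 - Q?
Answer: 251125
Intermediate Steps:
X(N) = 1/(203 + N)
p = 4 (p = 2² = 4)
(31 + p)²/X(T(18, 9)) = (31 + 4)²/(1/(203 + (11 - 1*9))) = 35²/(1/(203 + (11 - 9))) = 1225/(1/(203 + 2)) = 1225/(1/205) = 1225*205 = 251125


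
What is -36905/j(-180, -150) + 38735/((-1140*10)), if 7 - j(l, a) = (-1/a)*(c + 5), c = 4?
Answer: -4209858209/791160 ≈ -5321.1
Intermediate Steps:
j(l, a) = 7 + 9/a (j(l, a) = 7 - (-1/a)*(4 + 5) = 7 - (-1/a)*9 = 7 - (-9)/a = 7 + 9/a)
-36905/j(-180, -150) + 38735/((-1140*10)) = -36905/(7 + 9/(-150)) + 38735/((-1140*10)) = -36905/(7 + 9*(-1/150)) + 38735/(-11400) = -36905/(7 - 3/50) + 38735*(-1/11400) = -36905/347/50 - 7747/2280 = -36905*50/347 - 7747/2280 = -1845250/347 - 7747/2280 = -4209858209/791160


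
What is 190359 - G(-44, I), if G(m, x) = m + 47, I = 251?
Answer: 190356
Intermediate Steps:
G(m, x) = 47 + m
190359 - G(-44, I) = 190359 - (47 - 44) = 190359 - 1*3 = 190359 - 3 = 190356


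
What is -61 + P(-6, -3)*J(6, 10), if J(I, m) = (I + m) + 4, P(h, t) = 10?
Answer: 139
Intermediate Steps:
J(I, m) = 4 + I + m
-61 + P(-6, -3)*J(6, 10) = -61 + 10*(4 + 6 + 10) = -61 + 10*20 = -61 + 200 = 139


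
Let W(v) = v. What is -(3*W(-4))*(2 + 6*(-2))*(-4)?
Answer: 480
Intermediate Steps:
-(3*W(-4))*(2 + 6*(-2))*(-4) = -(3*(-4))*(2 + 6*(-2))*(-4) = -(-12*(2 - 12))*(-4) = -(-12*(-10))*(-4) = -120*(-4) = -1*(-480) = 480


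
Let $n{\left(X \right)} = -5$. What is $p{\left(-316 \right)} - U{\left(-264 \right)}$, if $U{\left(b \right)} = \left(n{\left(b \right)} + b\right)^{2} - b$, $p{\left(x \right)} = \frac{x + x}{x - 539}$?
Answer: $- \frac{62093743}{855} \approx -72624.0$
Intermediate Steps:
$p{\left(x \right)} = \frac{2 x}{-539 + x}$
$U{\left(b \right)} = \left(-5 + b\right)^{2} - b$
$p{\left(-316 \right)} - U{\left(-264 \right)} = 2 \left(-316\right) \frac{1}{-539 - 316} - \left(\left(-5 - 264\right)^{2} - -264\right) = 2 \left(-316\right) \frac{1}{-855} - \left(\left(-269\right)^{2} + 264\right) = 2 \left(-316\right) \left(- \frac{1}{855}\right) - \left(72361 + 264\right) = \frac{632}{855} - 72625 = - \frac{62093743}{855}$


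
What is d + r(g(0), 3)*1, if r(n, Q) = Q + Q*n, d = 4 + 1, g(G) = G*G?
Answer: 8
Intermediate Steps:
g(G) = G²
d = 5
d + r(g(0), 3)*1 = 5 + (3*(1 + 0²))*1 = 5 + (3*(1 + 0))*1 = 5 + (3*1)*1 = 5 + 3*1 = 5 + 3 = 8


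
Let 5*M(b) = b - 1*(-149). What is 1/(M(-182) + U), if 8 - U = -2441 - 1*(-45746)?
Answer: -5/216518 ≈ -2.3093e-5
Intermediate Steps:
M(b) = 149/5 + b/5 (M(b) = (b - 1*(-149))/5 = (b + 149)/5 = (149 + b)/5 = 149/5 + b/5)
U = -43297 (U = 8 - (-2441 - 1*(-45746)) = 8 - (-2441 + 45746) = 8 - 1*43305 = 8 - 43305 = -43297)
1/(M(-182) + U) = 1/((149/5 + (⅕)*(-182)) - 43297) = 1/((149/5 - 182/5) - 43297) = 1/(-33/5 - 43297) = 1/(-216518/5) = -5/216518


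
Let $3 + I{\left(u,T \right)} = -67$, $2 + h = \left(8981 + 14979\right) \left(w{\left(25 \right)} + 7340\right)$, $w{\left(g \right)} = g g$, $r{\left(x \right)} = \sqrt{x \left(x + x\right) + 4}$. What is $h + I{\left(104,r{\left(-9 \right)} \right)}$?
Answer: $190841328$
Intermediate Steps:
$r{\left(x \right)} = \sqrt{4 + 2 x^{2}}$ ($r{\left(x \right)} = \sqrt{x 2 x + 4} = \sqrt{2 x^{2} + 4} = \sqrt{4 + 2 x^{2}}$)
$w{\left(g \right)} = g^{2}$
$h = 190841398$ ($h = -2 + \left(8981 + 14979\right) \left(25^{2} + 7340\right) = -2 + 23960 \left(625 + 7340\right) = -2 + 23960 \cdot 7965 = -2 + 190841400 = 190841398$)
$I{\left(u,T \right)} = -70$ ($I{\left(u,T \right)} = -3 - 67 = -70$)
$h + I{\left(104,r{\left(-9 \right)} \right)} = 190841398 - 70 = 190841328$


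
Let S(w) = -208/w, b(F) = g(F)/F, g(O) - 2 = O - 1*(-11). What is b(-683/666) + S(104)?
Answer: -9341/683 ≈ -13.676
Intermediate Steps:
g(O) = 13 + O (g(O) = 2 + (O - 1*(-11)) = 2 + (O + 11) = 2 + (11 + O) = 13 + O)
b(F) = (13 + F)/F
b(-683/666) + S(104) = (13 - 683/666)/((-683/666)) - 208/104 = (13 - 683*1/666)/((-683*1/666)) - 208*1/104 = (13 - 683/666)/(-683/666) - 2 = -666/683*7975/666 - 2 = -7975/683 - 2 = -9341/683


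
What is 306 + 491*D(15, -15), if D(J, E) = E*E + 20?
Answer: 120601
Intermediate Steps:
D(J, E) = 20 + E² (D(J, E) = E² + 20 = 20 + E²)
306 + 491*D(15, -15) = 306 + 491*(20 + (-15)²) = 306 + 491*(20 + 225) = 306 + 491*245 = 306 + 120295 = 120601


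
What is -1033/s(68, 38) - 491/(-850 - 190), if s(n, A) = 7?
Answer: -1070883/7280 ≈ -147.10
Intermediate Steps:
-1033/s(68, 38) - 491/(-850 - 190) = -1033/7 - 491/(-850 - 190) = -1033*1/7 - 491/(-1040) = -1033/7 - 491*(-1/1040) = -1033/7 + 491/1040 = -1070883/7280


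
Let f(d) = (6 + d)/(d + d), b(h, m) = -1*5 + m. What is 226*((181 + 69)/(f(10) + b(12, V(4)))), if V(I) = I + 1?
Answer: 70625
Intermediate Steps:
V(I) = 1 + I
b(h, m) = -5 + m
f(d) = (6 + d)/(2*d) (f(d) = (6 + d)/((2*d)) = (6 + d)*(1/(2*d)) = (6 + d)/(2*d))
226*((181 + 69)/(f(10) + b(12, V(4)))) = 226*((181 + 69)/((½)*(6 + 10)/10 + (-5 + (1 + 4)))) = 226*(250/((½)*(⅒)*16 + (-5 + 5))) = 226*(250/(⅘ + 0)) = 226*(250/(⅘)) = 226*(250*(5/4)) = 226*(625/2) = 70625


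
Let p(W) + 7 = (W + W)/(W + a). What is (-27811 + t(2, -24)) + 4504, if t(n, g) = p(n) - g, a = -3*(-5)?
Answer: -395926/17 ≈ -23290.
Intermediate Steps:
a = 15
p(W) = -7 + 2*W/(15 + W) (p(W) = -7 + (W + W)/(W + 15) = -7 + (2*W)/(15 + W) = -7 + 2*W/(15 + W))
t(n, g) = -g + 5*(-21 - n)/(15 + n) (t(n, g) = 5*(-21 - n)/(15 + n) - g = -g + 5*(-21 - n)/(15 + n))
(-27811 + t(2, -24)) + 4504 = (-27811 + (-105 - 5*2 - 1*(-24)*(15 + 2))/(15 + 2)) + 4504 = (-27811 + (-105 - 10 - 1*(-24)*17)/17) + 4504 = (-27811 + (-105 - 10 + 408)/17) + 4504 = (-27811 + (1/17)*293) + 4504 = (-27811 + 293/17) + 4504 = -472494/17 + 4504 = -395926/17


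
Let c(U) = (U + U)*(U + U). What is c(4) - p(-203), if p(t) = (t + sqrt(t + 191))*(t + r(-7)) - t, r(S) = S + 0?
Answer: -42769 + 420*I*sqrt(3) ≈ -42769.0 + 727.46*I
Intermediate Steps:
r(S) = S
c(U) = 4*U**2 (c(U) = (2*U)*(2*U) = 4*U**2)
p(t) = -t + (-7 + t)*(t + sqrt(191 + t)) (p(t) = (t + sqrt(t + 191))*(t - 7) - t = (t + sqrt(191 + t))*(-7 + t) - t = (-7 + t)*(t + sqrt(191 + t)) - t = -t + (-7 + t)*(t + sqrt(191 + t)))
c(4) - p(-203) = 4*4**2 - ((-203)**2 - 8*(-203) - 7*sqrt(191 - 203) - 203*sqrt(191 - 203)) = 4*16 - (41209 + 1624 - 14*I*sqrt(3) - 406*I*sqrt(3)) = 64 - (41209 + 1624 - 14*I*sqrt(3) - 406*I*sqrt(3)) = 64 - (42833 - 420*I*sqrt(3)) = 64 + (-42833 + 420*I*sqrt(3)) = -42769 + 420*I*sqrt(3)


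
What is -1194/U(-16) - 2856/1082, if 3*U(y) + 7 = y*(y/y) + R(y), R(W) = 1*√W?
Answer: 43792566/294845 + 14328*I/545 ≈ 148.53 + 26.29*I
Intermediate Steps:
R(W) = √W
U(y) = -7/3 + y/3 + √y/3 (U(y) = -7/3 + (y*(y/y) + √y)/3 = -7/3 + (y*1 + √y)/3 = -7/3 + (y + √y)/3 = -7/3 + (y/3 + √y/3) = -7/3 + y/3 + √y/3)
-1194/U(-16) - 2856/1082 = -1194/(-7/3 + (⅓)*(-16) + √(-16)/3) - 2856/1082 = -1194/(-7/3 - 16/3 + (4*I)/3) - 2856*1/1082 = -1194/(-7/3 - 16/3 + 4*I/3) - 1428/541 = -1194*9*(-23/3 - 4*I/3)/545 - 1428/541 = -10746*(-23/3 - 4*I/3)/545 - 1428/541 = -1428/541 - 10746*(-23/3 - 4*I/3)/545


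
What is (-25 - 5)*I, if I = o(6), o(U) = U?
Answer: -180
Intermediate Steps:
I = 6
(-25 - 5)*I = (-25 - 5)*6 = -30*6 = -180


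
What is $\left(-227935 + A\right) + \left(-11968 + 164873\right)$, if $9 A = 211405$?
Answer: $- \frac{463865}{9} \approx -51541.0$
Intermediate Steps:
$A = \frac{211405}{9}$ ($A = \frac{1}{9} \cdot 211405 = \frac{211405}{9} \approx 23489.0$)
$\left(-227935 + A\right) + \left(-11968 + 164873\right) = \left(-227935 + \frac{211405}{9}\right) + \left(-11968 + 164873\right) = - \frac{1840010}{9} + 152905 = - \frac{463865}{9}$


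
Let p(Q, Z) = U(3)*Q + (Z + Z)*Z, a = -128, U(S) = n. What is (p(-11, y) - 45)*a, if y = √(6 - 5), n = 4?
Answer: 11136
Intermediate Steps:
U(S) = 4
y = 1 (y = √1 = 1)
p(Q, Z) = 2*Z² + 4*Q (p(Q, Z) = 4*Q + (Z + Z)*Z = 4*Q + (2*Z)*Z = 4*Q + 2*Z² = 2*Z² + 4*Q)
(p(-11, y) - 45)*a = ((2*1² + 4*(-11)) - 45)*(-128) = ((2*1 - 44) - 45)*(-128) = ((2 - 44) - 45)*(-128) = (-42 - 45)*(-128) = -87*(-128) = 11136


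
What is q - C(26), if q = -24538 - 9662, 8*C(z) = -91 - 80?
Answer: -273429/8 ≈ -34179.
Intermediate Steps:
C(z) = -171/8 (C(z) = (-91 - 80)/8 = (1/8)*(-171) = -171/8)
q = -34200
q - C(26) = -34200 - 1*(-171/8) = -34200 + 171/8 = -273429/8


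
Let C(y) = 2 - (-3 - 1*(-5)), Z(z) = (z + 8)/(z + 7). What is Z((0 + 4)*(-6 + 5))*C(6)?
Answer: 0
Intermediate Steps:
Z(z) = (8 + z)/(7 + z)
C(y) = 0 (C(y) = 2 - (-3 + 5) = 2 - 1*2 = 2 - 2 = 0)
Z((0 + 4)*(-6 + 5))*C(6) = ((8 + (0 + 4)*(-6 + 5))/(7 + (0 + 4)*(-6 + 5)))*0 = ((8 + 4*(-1))/(7 + 4*(-1)))*0 = ((8 - 4)/(7 - 4))*0 = (4/3)*0 = 0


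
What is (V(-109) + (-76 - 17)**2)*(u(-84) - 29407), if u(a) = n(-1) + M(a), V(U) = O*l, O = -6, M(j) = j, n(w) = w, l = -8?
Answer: -256491924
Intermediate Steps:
V(U) = 48 (V(U) = -6*(-8) = 48)
u(a) = -1 + a
(V(-109) + (-76 - 17)**2)*(u(-84) - 29407) = (48 + (-76 - 17)**2)*((-1 - 84) - 29407) = (48 + (-93)**2)*(-85 - 29407) = (48 + 8649)*(-29492) = 8697*(-29492) = -256491924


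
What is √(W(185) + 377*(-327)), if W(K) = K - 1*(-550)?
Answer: 12*I*√851 ≈ 350.06*I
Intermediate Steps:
W(K) = 550 + K (W(K) = K + 550 = 550 + K)
√(W(185) + 377*(-327)) = √((550 + 185) + 377*(-327)) = √(735 - 123279) = √(-122544) = 12*I*√851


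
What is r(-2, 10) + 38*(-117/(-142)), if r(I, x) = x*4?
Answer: 5063/71 ≈ 71.310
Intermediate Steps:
r(I, x) = 4*x
r(-2, 10) + 38*(-117/(-142)) = 4*10 + 38*(-117/(-142)) = 40 + 38*(-117*(-1/142)) = 40 + 38*(117/142) = 40 + 2223/71 = 5063/71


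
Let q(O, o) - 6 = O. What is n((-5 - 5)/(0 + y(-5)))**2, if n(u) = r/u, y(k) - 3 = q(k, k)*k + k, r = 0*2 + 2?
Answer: 49/25 ≈ 1.9600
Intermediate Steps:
q(O, o) = 6 + O
r = 2 (r = 0 + 2 = 2)
y(k) = 3 + k + k*(6 + k) (y(k) = 3 + ((6 + k)*k + k) = 3 + (k*(6 + k) + k) = 3 + (k + k*(6 + k)) = 3 + k + k*(6 + k))
n(u) = 2/u
n((-5 - 5)/(0 + y(-5)))**2 = (2/(((-5 - 5)/(0 + (3 - 5 - 5*(6 - 5))))))**2 = (2/((-10/(0 + (3 - 5 - 5*1)))))**2 = (2/((-10/(0 + (3 - 5 - 5)))))**2 = (2/((-10/(0 - 7))))**2 = (2/((-10/(-7))))**2 = (2/((-10*(-1/7))))**2 = (2/(10/7))**2 = (2*(7/10))**2 = (7/5)**2 = 49/25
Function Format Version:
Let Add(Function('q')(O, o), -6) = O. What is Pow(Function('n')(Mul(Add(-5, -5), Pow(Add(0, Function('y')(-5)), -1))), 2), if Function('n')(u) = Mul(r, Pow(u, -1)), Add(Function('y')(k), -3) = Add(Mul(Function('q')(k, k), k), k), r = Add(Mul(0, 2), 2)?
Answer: Rational(49, 25) ≈ 1.9600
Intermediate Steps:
Function('q')(O, o) = Add(6, O)
r = 2 (r = Add(0, 2) = 2)
Function('y')(k) = Add(3, k, Mul(k, Add(6, k))) (Function('y')(k) = Add(3, Add(Mul(Add(6, k), k), k)) = Add(3, Add(Mul(k, Add(6, k)), k)) = Add(3, Add(k, Mul(k, Add(6, k)))) = Add(3, k, Mul(k, Add(6, k))))
Function('n')(u) = Mul(2, Pow(u, -1))
Pow(Function('n')(Mul(Add(-5, -5), Pow(Add(0, Function('y')(-5)), -1))), 2) = Pow(Mul(2, Pow(Mul(Add(-5, -5), Pow(Add(0, Add(3, -5, Mul(-5, Add(6, -5)))), -1)), -1)), 2) = Pow(Mul(2, Pow(Mul(-10, Pow(Add(0, Add(3, -5, Mul(-5, 1))), -1)), -1)), 2) = Pow(Mul(2, Pow(Mul(-10, Pow(Add(0, Add(3, -5, -5)), -1)), -1)), 2) = Pow(Mul(2, Pow(Mul(-10, Pow(Add(0, -7), -1)), -1)), 2) = Pow(Mul(2, Pow(Mul(-10, Pow(-7, -1)), -1)), 2) = Pow(Mul(2, Pow(Mul(-10, Rational(-1, 7)), -1)), 2) = Pow(Mul(2, Pow(Rational(10, 7), -1)), 2) = Pow(Mul(2, Rational(7, 10)), 2) = Pow(Rational(7, 5), 2) = Rational(49, 25)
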